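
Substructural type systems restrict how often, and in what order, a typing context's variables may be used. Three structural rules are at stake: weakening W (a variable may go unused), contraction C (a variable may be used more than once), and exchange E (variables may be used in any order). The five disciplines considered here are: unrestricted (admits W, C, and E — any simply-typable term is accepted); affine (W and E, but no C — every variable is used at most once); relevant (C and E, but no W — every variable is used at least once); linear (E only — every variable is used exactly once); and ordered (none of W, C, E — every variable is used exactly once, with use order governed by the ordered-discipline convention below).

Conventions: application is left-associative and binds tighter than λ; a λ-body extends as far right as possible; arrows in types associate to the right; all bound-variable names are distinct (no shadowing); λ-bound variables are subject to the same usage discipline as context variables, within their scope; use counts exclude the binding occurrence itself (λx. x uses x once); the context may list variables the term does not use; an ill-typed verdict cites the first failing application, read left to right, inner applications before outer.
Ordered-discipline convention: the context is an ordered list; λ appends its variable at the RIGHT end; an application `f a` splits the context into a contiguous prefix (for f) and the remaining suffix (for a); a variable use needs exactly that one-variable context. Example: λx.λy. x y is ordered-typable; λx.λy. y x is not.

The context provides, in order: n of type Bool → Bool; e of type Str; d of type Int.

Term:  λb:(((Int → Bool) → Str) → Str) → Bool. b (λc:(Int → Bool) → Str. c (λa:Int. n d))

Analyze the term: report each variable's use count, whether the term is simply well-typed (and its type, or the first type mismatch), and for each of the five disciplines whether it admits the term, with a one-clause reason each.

variable uses: n: 1×; e: 0×; d: 1×; b (bound): 1×; c (bound): 1×; a (bound): 0×
left-to-right use order: b, c, n, d
typing: ill-typed: a function awaiting Bool gets Int
ordered: ✗, the type mismatch rejects it
linear: ✗, not simply typable
affine: ✗, fails simple typing
relevant: ✗, a type mismatch blocks all five
unrestricted: ✗, the type mismatch rejects it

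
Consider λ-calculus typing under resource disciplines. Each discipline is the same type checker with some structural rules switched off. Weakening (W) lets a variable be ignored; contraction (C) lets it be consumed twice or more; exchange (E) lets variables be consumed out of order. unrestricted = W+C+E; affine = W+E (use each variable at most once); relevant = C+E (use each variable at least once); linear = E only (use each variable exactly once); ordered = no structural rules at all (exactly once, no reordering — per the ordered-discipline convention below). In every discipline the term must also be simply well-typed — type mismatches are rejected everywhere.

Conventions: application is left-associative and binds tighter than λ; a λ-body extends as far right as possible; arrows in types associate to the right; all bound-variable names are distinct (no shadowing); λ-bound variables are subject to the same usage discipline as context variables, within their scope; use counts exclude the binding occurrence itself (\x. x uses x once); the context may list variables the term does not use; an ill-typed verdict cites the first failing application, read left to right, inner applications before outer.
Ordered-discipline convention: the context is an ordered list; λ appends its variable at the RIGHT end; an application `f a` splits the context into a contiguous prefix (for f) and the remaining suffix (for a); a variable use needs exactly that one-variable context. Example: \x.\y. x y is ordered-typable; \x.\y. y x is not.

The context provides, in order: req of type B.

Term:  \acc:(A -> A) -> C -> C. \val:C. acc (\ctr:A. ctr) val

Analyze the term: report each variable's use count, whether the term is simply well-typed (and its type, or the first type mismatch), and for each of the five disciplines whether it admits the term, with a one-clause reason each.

use counts: req ×0, acc [bound] ×1, val [bound] ×1, ctr [bound] ×1
left-to-right use order: acc, ctr, val
typing: well-typed — term : ((A -> A) -> C -> C) -> C -> C
ordered: ✗, needs weakening: req unused
linear: ✗, needs weakening: req unused
affine: ✓, no duplicate uses among req, acc, val, ctr
relevant: ✗, needs weakening: req unused
unrestricted: ✓, well-typed at ((A -> A) -> C -> C) -> C -> C; no restrictions here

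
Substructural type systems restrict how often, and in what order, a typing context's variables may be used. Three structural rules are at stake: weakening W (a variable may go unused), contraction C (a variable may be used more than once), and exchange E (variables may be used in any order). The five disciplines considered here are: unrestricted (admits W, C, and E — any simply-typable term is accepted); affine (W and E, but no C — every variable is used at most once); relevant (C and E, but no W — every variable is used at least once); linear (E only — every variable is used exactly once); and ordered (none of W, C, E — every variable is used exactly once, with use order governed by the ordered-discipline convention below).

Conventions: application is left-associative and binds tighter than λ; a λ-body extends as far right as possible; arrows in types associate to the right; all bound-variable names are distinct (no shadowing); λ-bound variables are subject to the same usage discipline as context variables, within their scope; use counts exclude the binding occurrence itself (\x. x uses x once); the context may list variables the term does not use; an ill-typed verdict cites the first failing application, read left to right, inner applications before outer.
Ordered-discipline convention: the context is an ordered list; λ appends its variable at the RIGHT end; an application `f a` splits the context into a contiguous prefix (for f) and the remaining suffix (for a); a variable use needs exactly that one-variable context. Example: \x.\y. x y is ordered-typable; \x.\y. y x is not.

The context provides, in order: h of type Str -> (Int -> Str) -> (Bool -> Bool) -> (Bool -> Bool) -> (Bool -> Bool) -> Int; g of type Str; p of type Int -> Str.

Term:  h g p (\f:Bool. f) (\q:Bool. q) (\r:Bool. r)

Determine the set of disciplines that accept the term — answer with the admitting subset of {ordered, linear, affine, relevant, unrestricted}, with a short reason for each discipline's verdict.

admitted by: ordered, linear, affine, relevant, unrestricted
usage: h=1, g=1, p=1, f (λ-bound)=1, q (λ-bound)=1, r (λ-bound)=1
order of uses: h, g, p, f, q, r
typing: well-typed at Int
ordered ✓ (single-use (h, g, p, f, q, r), ordered derivation ok)
linear ✓ (single use per variable (h, g, p, f, q, r))
affine ✓ (at most one use each (h, g, p, f, q, r))
relevant ✓ (at least one use each (h, g, p, f, q, r))
unrestricted ✓ (type-checks (Int) and nothing is barred)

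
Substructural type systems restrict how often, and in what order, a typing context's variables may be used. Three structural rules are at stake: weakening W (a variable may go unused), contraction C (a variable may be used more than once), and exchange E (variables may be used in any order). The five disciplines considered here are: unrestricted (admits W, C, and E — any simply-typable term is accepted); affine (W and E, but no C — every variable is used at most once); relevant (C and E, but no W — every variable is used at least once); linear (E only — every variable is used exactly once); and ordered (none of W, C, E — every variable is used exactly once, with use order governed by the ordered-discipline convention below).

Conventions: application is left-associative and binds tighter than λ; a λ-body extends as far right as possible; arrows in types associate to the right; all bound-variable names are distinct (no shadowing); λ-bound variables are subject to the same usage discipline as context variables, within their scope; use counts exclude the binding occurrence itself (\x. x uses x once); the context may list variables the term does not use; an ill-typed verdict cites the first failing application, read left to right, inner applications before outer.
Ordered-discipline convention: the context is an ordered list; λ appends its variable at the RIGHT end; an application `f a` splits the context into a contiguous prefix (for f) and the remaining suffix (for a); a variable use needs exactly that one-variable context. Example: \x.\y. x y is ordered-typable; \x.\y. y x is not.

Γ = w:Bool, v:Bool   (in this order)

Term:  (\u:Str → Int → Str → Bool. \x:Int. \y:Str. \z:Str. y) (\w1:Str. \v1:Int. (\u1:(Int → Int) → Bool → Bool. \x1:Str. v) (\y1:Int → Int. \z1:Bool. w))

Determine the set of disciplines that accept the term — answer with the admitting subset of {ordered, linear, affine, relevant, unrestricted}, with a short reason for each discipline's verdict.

admitting disciplines: affine, unrestricted
usage: w: 1, v: 1, u (λ-bound): 0, x (λ-bound): 0, y (λ-bound): 1, z (λ-bound): 0, w1 (λ-bound): 0, v1 (λ-bound): 0, u1 (λ-bound): 0, x1 (λ-bound): 0, y1 (λ-bound): 0, z1 (λ-bound): 0
use order (left to right): y, v, w
typing: the term checks, with type Int → Str → Str → Str
ordered: ✗, u, x, z, w1, v1, u1, x1, y1, z1 left unused
linear: ✗, u, x, z, w1, v1, u1, x1, y1, z1 left unused
affine: ✓, w, v, u, x, y, z, w1, v1, u1, x1, y1, z1: no repeats, contraction unneeded
relevant: ✗, u, x, z, w1, v1, u1, x1, y1, z1 left unused
unrestricted: ✓, well-typed at Int → Str → Str → Str; no restrictions here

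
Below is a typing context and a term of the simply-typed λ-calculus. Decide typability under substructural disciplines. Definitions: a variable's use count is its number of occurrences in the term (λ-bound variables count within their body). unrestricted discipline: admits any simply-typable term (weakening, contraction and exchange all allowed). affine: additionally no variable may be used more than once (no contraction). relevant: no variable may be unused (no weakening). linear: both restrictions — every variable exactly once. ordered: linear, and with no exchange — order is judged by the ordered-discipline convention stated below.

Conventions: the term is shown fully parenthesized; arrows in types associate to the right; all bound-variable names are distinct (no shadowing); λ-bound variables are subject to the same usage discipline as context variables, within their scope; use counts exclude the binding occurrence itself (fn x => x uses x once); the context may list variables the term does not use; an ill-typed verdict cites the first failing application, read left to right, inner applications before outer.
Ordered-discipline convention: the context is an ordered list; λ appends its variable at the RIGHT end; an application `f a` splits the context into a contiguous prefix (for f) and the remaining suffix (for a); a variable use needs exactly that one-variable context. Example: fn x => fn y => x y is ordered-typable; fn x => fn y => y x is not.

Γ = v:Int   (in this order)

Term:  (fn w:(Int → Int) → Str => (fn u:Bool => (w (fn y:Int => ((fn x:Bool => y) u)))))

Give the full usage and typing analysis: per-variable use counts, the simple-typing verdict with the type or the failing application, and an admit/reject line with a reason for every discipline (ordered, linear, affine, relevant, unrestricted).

counts: v: 0×; w (λ-bound): 1×; u (λ-bound): 1×; y (λ-bound): 1×; x (λ-bound): 0×
left-to-right use order: w, y, u
typing: ✓ — ((Int → Int) → Str) → Bool → Str
ordered: ✗, needs weakening: v, x unused
linear: ✗, needs weakening: v, x unused
affine: ✓, none of v, w, u, y, x used more than once
relevant: ✗, needs weakening: v, x unused
unrestricted: ✓, well-typed at ((Int → Int) → Str) → Bool → Str; no restrictions here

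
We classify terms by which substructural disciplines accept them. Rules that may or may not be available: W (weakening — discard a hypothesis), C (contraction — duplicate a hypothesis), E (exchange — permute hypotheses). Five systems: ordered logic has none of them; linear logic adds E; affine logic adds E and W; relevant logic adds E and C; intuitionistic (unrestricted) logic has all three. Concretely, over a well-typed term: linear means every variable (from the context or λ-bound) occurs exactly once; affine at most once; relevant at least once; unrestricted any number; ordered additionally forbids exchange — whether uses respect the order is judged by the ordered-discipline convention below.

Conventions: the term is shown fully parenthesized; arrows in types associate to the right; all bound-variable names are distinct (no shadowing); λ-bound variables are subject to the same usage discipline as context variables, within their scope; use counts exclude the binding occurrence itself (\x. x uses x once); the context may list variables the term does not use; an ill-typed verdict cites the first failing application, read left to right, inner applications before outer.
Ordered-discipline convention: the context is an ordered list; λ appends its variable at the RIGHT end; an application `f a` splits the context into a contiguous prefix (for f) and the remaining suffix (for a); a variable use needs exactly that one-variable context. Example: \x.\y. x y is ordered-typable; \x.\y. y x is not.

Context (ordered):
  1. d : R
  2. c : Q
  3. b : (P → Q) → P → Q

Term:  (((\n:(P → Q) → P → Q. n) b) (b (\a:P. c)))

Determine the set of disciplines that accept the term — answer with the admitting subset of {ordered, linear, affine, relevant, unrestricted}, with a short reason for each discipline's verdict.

admitted by: unrestricted
variable uses: d: 0×; c: 1×; b: 2×; n (bound): 1×; a (bound): 0×
uses in reading order: n, b, b, c
typing: ✓ — P → Q
ordered: ✗, needs contraction — b ×2; needs weakening: d, a unused
linear: ✗, needs contraction — b ×2; needs weakening: d, a unused
affine: ✗, needs contraction — b ×2
relevant: ✗, needs weakening: d, a unused
unrestricted: ✓, well-typed at P → Q; no restrictions here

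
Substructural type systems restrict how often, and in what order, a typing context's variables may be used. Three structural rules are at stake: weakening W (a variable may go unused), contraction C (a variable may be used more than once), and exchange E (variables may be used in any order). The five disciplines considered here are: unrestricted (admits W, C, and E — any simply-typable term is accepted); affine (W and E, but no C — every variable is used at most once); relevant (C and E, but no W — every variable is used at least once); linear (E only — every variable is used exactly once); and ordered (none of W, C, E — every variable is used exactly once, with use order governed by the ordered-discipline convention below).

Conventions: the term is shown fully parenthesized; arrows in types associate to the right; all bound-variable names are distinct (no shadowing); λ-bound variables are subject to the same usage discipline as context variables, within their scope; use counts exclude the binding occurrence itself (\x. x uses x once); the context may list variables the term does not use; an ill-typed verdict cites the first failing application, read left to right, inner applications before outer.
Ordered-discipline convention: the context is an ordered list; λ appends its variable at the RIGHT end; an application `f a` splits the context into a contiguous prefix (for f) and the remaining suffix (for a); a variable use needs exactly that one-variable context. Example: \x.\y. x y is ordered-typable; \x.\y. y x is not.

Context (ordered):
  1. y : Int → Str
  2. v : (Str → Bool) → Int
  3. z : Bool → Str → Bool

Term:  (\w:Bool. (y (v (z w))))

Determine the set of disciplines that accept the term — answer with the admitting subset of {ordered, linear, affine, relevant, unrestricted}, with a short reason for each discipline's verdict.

admitted by: ordered, linear, affine, relevant, unrestricted
counts: y=1; v=1; z=1; w (bound)=1
order of uses: y, v, z, w
typing: ✓ — Bool → Str
ordered: ✓ — one use each (y, v, z, w); ordered split holds
linear: ✓ — single use per variable (y, v, z, w)
affine: ✓ — y, v, z, w: no repeats, contraction unneeded
relevant: ✓ — y, v, z, w: all used, weakening unneeded
unrestricted: ✓ — typability at Bool → Str is all that's needed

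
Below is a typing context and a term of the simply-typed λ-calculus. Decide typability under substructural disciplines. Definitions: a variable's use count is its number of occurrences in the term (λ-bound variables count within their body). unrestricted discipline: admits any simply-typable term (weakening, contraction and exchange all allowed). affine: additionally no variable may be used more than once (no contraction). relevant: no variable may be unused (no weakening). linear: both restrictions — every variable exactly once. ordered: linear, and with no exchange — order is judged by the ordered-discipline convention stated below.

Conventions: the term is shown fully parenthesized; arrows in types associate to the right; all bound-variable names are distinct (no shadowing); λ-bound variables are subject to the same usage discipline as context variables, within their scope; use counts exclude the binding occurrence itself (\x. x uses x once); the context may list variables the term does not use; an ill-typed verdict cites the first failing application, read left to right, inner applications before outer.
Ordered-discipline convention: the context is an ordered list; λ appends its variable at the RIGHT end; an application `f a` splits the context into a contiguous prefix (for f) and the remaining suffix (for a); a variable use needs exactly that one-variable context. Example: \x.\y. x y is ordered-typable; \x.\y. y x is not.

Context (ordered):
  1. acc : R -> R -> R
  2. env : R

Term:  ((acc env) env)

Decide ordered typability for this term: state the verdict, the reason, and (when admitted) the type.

no — env ×2 used more than once (contraction)
usage: acc ×1; env ×2
uses in reading order: acc, env, env
typing: ✓ — R
per-discipline verdicts: ordered ✗; linear ✗; affine ✗; relevant ✓; unrestricted ✓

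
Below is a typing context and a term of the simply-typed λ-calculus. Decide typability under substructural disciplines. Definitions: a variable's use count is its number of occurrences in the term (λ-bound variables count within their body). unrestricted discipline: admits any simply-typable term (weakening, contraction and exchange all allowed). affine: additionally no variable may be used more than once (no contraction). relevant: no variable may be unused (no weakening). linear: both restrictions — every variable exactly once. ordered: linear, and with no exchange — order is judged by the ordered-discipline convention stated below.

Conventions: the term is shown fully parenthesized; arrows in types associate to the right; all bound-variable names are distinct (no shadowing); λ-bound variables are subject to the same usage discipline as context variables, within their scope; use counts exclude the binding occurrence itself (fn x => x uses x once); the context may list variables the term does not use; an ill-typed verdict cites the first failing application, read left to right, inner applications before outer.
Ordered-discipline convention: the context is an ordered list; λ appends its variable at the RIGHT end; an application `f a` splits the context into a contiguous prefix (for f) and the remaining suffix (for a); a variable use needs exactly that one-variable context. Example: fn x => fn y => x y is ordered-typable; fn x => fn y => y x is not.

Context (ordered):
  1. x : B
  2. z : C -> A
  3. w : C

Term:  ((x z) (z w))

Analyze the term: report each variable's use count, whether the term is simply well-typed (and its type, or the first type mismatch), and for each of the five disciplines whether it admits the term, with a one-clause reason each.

variable uses: x ×1; z ×2; w ×1
uses in reading order: x, z, z, w
typing: ill-typed: non-arrow in function slot: B
ordered: ✗ — fails simple typing
linear: ✗ — a type mismatch blocks all five
affine: ✗ — the type mismatch rejects it
relevant: ✗ — not simply typable
unrestricted: ✗ — fails simple typing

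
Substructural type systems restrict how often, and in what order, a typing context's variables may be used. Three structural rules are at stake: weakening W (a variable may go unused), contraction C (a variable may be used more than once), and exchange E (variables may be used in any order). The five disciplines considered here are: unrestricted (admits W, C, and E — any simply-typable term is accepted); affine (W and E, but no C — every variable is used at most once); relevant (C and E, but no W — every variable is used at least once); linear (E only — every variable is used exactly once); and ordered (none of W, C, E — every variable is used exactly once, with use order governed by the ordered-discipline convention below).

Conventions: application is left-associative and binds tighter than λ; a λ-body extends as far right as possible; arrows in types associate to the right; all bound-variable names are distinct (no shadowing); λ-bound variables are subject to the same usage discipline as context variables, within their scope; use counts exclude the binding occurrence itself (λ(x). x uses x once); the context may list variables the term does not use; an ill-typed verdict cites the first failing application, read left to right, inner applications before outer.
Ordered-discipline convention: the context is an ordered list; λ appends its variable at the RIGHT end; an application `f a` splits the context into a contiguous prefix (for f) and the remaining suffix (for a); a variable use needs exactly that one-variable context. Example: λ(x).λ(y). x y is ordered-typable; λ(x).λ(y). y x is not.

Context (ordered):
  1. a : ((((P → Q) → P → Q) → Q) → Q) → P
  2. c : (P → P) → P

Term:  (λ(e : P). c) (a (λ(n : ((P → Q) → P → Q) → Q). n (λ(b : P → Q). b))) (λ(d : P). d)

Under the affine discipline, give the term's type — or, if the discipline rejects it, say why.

term : P
counts: a: 1; c: 1; e (bound): 0; n (bound): 1; b (bound): 1; d (bound): 1
uses in reading order: c, a, n, b, d
typing: well-typed at P
summary: ordered ✗, linear ✗, affine ✓, relevant ✗, unrestricted ✓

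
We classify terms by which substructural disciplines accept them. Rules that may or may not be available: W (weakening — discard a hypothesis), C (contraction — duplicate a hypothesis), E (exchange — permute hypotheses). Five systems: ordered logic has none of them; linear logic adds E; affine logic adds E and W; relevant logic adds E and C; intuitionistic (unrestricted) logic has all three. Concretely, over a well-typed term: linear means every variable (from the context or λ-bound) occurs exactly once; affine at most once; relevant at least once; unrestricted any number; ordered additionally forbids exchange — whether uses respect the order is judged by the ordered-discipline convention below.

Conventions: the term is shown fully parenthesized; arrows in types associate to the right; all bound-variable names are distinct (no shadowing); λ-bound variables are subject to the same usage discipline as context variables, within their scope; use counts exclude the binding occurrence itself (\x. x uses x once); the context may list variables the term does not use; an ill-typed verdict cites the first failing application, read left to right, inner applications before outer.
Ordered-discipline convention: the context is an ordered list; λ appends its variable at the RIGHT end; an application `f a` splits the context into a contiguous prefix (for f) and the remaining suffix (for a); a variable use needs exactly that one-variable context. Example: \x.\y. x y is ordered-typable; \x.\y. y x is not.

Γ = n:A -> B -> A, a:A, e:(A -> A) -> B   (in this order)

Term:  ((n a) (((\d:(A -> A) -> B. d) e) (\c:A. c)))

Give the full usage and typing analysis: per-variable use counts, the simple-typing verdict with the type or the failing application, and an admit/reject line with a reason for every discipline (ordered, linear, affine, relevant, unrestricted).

variable uses: n=1, a=1, e=1, d (bound)=1, c (bound)=1
left-to-right use order: n, a, d, e, c
typing: the term checks, with type A
ordered: ✓ — n, a, e, d, c: once each, no exchange needed
linear: ✓ — n, a, e, d, c: one use apiece
affine: ✓ — n, a, e, d, c: no repeats, contraction unneeded
relevant: ✓ — n, a, e, d, c: all used, weakening unneeded
unrestricted: ✓ — simply typable at A; W, C, E all held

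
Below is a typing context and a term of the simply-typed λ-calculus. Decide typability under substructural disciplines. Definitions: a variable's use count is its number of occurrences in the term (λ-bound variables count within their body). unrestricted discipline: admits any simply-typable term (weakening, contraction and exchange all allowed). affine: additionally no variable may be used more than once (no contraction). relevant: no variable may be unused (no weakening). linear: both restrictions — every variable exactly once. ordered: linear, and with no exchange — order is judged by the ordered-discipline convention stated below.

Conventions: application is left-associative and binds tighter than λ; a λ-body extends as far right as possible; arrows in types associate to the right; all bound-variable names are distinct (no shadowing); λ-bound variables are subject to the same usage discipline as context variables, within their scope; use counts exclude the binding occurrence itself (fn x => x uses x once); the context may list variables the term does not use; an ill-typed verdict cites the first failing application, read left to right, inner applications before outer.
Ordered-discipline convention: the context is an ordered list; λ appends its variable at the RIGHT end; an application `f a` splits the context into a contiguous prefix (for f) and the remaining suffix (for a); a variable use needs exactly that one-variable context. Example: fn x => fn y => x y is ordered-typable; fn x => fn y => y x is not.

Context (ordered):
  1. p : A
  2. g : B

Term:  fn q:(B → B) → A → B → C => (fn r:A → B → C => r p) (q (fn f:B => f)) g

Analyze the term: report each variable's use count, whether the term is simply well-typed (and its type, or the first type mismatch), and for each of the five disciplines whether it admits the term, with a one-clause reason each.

use counts: p=1; g=1; q (bound)=1; r (bound)=1; f (bound)=1
left-to-right use order: r, p, q, f, g
typing: well-typed — term : ((B → B) → A → B → C) → C
ordered ✗ (needs exchange: uses follow r, p, q, f, g)
linear ✓ (p, g, q, r, f: one use apiece)
affine ✓ (at most one use each (p, g, q, r, f))
relevant ✓ (p, g, q, r, f: all used, weakening unneeded)
unrestricted ✓ (simply typable at ((B → B) → A → B → C) → C; W, C, E all held)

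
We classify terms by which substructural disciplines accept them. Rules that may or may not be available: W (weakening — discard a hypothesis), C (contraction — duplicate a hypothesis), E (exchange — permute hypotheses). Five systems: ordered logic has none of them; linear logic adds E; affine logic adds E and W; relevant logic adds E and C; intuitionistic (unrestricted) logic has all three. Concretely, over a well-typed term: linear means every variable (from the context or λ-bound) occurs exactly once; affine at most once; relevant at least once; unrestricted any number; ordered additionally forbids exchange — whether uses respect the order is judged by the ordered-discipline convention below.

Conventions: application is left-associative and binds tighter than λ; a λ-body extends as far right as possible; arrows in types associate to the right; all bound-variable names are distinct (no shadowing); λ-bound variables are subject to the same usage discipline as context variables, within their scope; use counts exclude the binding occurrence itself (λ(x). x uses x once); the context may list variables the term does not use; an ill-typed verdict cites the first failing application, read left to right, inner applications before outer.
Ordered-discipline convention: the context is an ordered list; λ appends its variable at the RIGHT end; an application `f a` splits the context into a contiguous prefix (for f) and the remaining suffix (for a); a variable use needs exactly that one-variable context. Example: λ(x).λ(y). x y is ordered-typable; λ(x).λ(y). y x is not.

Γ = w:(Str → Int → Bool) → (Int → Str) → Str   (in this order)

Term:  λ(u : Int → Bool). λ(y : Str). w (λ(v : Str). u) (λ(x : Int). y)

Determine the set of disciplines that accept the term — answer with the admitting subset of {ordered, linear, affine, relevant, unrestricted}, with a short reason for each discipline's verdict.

admitted by: affine, unrestricted
counts: w: 1; u [bound]: 1; y [bound]: 1; v [bound]: 0; x [bound]: 0
use order (left to right): w, u, y
typing: the term checks, with type (Int → Bool) → Str → Str
ordered: ✗, v, x never used (weakening)
linear: ✗, v, x never used (weakening)
affine: ✓, none of w, u, y, v, x used more than once
relevant: ✗, v, x never used (weakening)
unrestricted: ✓, typability at (Int → Bool) → Str → Str is all that's needed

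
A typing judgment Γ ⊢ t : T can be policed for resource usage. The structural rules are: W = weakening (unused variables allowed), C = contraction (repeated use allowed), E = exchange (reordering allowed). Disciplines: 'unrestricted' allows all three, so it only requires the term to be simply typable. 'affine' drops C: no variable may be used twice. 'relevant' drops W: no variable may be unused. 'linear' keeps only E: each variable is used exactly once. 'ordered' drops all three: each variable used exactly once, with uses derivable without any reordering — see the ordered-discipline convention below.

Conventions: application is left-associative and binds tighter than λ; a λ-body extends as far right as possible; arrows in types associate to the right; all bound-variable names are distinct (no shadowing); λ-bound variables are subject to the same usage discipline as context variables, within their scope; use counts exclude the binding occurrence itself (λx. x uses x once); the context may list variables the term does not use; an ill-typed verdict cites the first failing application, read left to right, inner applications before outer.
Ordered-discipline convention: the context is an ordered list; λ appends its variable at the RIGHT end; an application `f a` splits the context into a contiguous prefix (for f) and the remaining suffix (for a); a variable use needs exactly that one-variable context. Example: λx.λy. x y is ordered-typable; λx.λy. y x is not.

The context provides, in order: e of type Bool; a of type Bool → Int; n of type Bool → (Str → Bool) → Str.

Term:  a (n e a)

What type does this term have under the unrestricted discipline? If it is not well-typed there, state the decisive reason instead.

not well-typed under unrestricted — a type mismatch blocks all five
usage: e: 1×, a: 2×, n: 1×
left-to-right use order: a, n, e, a
typing: ill-typed: argument of type Bool → Int where Str → Bool is required
all disciplines: ordered ✗; linear ✗; affine ✗; relevant ✗; unrestricted ✗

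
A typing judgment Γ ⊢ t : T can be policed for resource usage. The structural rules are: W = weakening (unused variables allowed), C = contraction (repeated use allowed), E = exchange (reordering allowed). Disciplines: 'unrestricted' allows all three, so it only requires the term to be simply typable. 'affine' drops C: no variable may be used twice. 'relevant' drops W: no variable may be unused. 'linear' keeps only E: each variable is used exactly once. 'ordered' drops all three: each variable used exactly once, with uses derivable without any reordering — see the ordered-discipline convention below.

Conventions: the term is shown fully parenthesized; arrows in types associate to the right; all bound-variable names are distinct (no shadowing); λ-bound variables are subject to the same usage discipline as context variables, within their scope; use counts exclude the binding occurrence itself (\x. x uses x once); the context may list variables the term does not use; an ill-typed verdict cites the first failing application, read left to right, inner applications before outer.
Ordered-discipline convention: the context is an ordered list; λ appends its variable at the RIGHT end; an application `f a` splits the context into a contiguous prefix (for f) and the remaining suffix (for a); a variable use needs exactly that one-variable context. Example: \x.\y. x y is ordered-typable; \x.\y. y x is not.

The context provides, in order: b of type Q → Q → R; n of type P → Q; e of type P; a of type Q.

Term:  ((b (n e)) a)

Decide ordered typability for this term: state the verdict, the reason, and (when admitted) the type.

yes — one use each (b, n, e, a); ordered split holds; term : R
variable uses: b: 1, n: 1, e: 1, a: 1
use order (left to right): b, n, e, a
typing: the term checks, with type R
summary: ordered ✓ | linear ✓ | affine ✓ | relevant ✓ | unrestricted ✓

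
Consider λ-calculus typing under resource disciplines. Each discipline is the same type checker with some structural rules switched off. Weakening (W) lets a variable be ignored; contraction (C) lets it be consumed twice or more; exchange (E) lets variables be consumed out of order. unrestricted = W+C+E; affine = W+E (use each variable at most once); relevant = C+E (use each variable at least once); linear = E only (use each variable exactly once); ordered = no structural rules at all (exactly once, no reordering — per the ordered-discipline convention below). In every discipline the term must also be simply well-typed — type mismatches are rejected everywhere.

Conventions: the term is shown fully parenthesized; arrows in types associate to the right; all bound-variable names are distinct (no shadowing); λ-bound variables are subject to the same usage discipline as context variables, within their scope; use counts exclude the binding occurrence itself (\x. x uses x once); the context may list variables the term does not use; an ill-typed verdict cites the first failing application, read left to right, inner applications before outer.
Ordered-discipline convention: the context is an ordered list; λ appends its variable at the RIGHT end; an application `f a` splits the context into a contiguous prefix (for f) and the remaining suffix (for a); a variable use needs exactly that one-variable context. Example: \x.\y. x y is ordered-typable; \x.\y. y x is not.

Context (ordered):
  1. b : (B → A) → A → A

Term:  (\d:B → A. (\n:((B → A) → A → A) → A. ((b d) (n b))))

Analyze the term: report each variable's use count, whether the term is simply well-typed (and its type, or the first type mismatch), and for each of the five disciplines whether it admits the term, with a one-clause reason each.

counts: b: 2, d [bound]: 1, n [bound]: 1
uses in reading order: b, d, n, b
typing: well-typed at (B → A) → (((B → A) → A → A) → A) → A
ordered: ✗, uses contraction: b ×2
linear: ✗, uses contraction: b ×2
affine: ✗, uses contraction: b ×2
relevant: ✓, at least one use each (b, d, n)
unrestricted: ✓, typability at (B → A) → (((B → A) → A → A) → A) → A is all that's needed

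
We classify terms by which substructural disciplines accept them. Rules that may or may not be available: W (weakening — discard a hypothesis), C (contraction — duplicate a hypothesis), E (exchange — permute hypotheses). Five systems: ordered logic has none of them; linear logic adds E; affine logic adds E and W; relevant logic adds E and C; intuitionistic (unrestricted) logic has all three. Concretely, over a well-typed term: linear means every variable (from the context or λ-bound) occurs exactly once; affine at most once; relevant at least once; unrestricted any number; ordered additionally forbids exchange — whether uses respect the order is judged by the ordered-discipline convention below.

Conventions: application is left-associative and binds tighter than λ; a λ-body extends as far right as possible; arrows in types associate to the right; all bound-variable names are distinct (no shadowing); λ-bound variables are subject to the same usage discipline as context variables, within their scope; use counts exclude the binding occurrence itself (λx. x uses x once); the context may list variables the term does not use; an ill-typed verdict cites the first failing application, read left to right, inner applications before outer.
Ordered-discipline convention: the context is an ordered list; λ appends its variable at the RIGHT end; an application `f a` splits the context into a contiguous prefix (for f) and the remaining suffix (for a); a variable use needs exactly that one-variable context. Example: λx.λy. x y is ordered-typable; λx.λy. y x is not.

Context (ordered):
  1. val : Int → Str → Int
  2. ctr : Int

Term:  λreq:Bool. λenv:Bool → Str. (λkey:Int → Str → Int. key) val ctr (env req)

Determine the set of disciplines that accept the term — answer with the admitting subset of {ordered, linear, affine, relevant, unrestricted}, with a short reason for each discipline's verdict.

admitted in: linear, affine, relevant, unrestricted
usage: val=1; ctr=1; req (λ-bound)=1; env (λ-bound)=1; key (λ-bound)=1
left-to-right use order: key, val, ctr, env, req
typing: the term checks, with type Bool → (Bool → Str) → Int
ordered: ✗ — no ordered split (uses run key, val, ctr, env, req)
linear: ✓ — each of val, ctr, req, env, key used exactly once
affine: ✓ — no duplicate uses among val, ctr, req, env, key
relevant: ✓ — at least one use each (val, ctr, req, env, key)
unrestricted: ✓ — simply typable at Bool → (Bool → Str) → Int; W, C, E all held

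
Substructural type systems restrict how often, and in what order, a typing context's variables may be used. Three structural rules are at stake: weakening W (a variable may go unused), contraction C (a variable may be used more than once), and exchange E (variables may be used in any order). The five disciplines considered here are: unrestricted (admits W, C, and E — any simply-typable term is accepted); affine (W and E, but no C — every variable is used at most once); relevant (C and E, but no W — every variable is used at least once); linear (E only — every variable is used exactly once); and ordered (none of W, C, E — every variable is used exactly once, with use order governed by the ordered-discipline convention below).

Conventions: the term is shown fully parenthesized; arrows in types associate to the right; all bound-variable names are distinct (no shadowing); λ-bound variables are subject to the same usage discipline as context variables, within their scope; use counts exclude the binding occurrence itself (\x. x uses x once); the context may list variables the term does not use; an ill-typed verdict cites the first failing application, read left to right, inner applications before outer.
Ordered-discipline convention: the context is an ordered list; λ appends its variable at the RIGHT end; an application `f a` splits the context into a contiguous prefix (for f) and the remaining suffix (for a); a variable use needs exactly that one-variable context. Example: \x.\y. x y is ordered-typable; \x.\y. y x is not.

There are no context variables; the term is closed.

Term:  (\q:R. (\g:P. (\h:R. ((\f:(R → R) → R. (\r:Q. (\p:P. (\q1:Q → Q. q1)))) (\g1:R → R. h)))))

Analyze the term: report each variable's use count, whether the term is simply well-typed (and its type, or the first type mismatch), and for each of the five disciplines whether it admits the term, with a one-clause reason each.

variable uses: q (λ-bound) ×0; g (λ-bound) ×0; h (λ-bound) ×1; f (λ-bound) ×0; r (λ-bound) ×0; p (λ-bound) ×0; q1 (λ-bound) ×1; g1 (λ-bound) ×0
order of uses: q1, h
typing: well-typed at R → P → R → Q → P → (Q → Q) → Q → Q
ordered ✗ (q, g, f, r, p, g1 left unused)
linear ✗ (q, g, f, r, p, g1 left unused)
affine ✓ (none of q, g, h, f, r, p, q1, g1 used more than once)
relevant ✗ (q, g, f, r, p, g1 left unused)
unrestricted ✓ (typability at R → P → R → Q → P → (Q → Q) → Q → Q is all that's needed)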